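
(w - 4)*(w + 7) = w^2 + 3*w - 28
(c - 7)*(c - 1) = c^2 - 8*c + 7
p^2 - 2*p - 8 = (p - 4)*(p + 2)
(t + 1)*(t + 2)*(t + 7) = t^3 + 10*t^2 + 23*t + 14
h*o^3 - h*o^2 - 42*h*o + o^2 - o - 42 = (o - 7)*(o + 6)*(h*o + 1)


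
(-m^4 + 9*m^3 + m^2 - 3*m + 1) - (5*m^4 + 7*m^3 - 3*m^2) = -6*m^4 + 2*m^3 + 4*m^2 - 3*m + 1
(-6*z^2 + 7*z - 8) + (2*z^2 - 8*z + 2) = -4*z^2 - z - 6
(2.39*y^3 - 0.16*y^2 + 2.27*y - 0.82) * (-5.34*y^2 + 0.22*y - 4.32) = -12.7626*y^5 + 1.3802*y^4 - 22.4818*y^3 + 5.5694*y^2 - 9.9868*y + 3.5424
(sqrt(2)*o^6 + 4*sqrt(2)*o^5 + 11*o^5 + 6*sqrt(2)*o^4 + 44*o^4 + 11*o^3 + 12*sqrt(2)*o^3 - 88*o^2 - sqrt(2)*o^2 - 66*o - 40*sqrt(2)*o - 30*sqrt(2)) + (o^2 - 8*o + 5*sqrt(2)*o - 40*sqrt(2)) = sqrt(2)*o^6 + 4*sqrt(2)*o^5 + 11*o^5 + 6*sqrt(2)*o^4 + 44*o^4 + 11*o^3 + 12*sqrt(2)*o^3 - 87*o^2 - sqrt(2)*o^2 - 74*o - 35*sqrt(2)*o - 70*sqrt(2)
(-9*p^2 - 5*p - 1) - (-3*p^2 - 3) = -6*p^2 - 5*p + 2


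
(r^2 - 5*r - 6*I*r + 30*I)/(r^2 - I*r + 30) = (r - 5)/(r + 5*I)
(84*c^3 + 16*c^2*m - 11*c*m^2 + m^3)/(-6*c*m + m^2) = -14*c^2/m - 5*c + m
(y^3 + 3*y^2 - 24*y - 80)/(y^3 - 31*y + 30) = (y^2 + 8*y + 16)/(y^2 + 5*y - 6)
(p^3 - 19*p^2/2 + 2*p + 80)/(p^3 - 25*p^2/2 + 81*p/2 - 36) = (2*p^2 - 3*p - 20)/(2*p^2 - 9*p + 9)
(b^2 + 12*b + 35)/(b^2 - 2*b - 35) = (b + 7)/(b - 7)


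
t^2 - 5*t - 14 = (t - 7)*(t + 2)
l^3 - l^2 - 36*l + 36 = (l - 6)*(l - 1)*(l + 6)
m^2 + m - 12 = (m - 3)*(m + 4)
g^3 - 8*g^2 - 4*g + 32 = (g - 8)*(g - 2)*(g + 2)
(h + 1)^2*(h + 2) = h^3 + 4*h^2 + 5*h + 2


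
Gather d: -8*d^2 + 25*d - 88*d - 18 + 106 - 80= -8*d^2 - 63*d + 8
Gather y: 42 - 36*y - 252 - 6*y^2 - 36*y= -6*y^2 - 72*y - 210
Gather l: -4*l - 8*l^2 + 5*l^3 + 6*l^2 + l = 5*l^3 - 2*l^2 - 3*l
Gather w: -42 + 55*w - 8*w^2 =-8*w^2 + 55*w - 42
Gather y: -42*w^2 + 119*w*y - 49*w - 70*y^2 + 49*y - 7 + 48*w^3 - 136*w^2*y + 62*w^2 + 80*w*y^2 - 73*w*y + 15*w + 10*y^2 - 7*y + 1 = 48*w^3 + 20*w^2 - 34*w + y^2*(80*w - 60) + y*(-136*w^2 + 46*w + 42) - 6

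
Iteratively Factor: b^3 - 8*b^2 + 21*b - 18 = (b - 2)*(b^2 - 6*b + 9) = (b - 3)*(b - 2)*(b - 3)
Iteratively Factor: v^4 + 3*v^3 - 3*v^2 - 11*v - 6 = (v + 1)*(v^3 + 2*v^2 - 5*v - 6) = (v + 1)^2*(v^2 + v - 6) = (v - 2)*(v + 1)^2*(v + 3)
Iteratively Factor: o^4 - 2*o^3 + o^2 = (o - 1)*(o^3 - o^2) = (o - 1)^2*(o^2) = o*(o - 1)^2*(o)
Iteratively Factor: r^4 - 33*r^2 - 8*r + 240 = (r + 4)*(r^3 - 4*r^2 - 17*r + 60) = (r - 5)*(r + 4)*(r^2 + r - 12) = (r - 5)*(r + 4)^2*(r - 3)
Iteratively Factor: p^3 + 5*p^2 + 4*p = (p + 4)*(p^2 + p) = p*(p + 4)*(p + 1)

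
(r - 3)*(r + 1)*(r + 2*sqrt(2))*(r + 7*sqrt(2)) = r^4 - 2*r^3 + 9*sqrt(2)*r^3 - 18*sqrt(2)*r^2 + 25*r^2 - 56*r - 27*sqrt(2)*r - 84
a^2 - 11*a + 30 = (a - 6)*(a - 5)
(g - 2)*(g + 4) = g^2 + 2*g - 8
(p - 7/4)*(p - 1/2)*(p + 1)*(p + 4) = p^4 + 11*p^3/4 - 51*p^2/8 - 37*p/8 + 7/2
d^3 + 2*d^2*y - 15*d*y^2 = d*(d - 3*y)*(d + 5*y)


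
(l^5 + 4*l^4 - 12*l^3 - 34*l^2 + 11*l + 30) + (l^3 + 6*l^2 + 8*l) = l^5 + 4*l^4 - 11*l^3 - 28*l^2 + 19*l + 30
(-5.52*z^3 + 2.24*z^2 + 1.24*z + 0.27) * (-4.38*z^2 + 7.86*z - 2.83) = 24.1776*z^5 - 53.1984*z^4 + 27.7968*z^3 + 2.2246*z^2 - 1.387*z - 0.7641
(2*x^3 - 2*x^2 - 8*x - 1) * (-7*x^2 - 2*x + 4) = -14*x^5 + 10*x^4 + 68*x^3 + 15*x^2 - 30*x - 4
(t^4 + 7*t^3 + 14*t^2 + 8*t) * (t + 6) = t^5 + 13*t^4 + 56*t^3 + 92*t^2 + 48*t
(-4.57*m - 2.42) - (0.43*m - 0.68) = -5.0*m - 1.74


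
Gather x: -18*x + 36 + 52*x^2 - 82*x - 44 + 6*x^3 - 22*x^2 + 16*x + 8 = 6*x^3 + 30*x^2 - 84*x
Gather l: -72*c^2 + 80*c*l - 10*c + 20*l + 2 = -72*c^2 - 10*c + l*(80*c + 20) + 2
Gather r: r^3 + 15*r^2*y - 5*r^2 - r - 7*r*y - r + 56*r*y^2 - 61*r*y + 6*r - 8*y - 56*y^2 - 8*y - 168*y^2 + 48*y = r^3 + r^2*(15*y - 5) + r*(56*y^2 - 68*y + 4) - 224*y^2 + 32*y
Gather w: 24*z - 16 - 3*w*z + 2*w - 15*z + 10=w*(2 - 3*z) + 9*z - 6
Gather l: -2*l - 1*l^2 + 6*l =-l^2 + 4*l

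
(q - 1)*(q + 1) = q^2 - 1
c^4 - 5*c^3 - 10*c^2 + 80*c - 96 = (c - 4)*(c - 3)*(c - 2)*(c + 4)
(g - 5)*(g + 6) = g^2 + g - 30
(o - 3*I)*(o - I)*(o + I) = o^3 - 3*I*o^2 + o - 3*I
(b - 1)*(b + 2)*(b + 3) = b^3 + 4*b^2 + b - 6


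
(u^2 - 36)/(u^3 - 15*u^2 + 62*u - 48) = (u + 6)/(u^2 - 9*u + 8)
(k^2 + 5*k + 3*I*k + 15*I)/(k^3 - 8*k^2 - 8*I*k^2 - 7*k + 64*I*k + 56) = (k^2 + k*(5 + 3*I) + 15*I)/(k^3 - 8*k^2*(1 + I) + k*(-7 + 64*I) + 56)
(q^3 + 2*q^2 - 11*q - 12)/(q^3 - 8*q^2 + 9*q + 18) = (q + 4)/(q - 6)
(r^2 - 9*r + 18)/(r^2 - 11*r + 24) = (r - 6)/(r - 8)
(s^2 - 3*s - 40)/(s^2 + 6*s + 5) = (s - 8)/(s + 1)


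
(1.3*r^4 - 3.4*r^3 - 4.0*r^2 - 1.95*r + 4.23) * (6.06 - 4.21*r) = -5.473*r^5 + 22.192*r^4 - 3.764*r^3 - 16.0305*r^2 - 29.6253*r + 25.6338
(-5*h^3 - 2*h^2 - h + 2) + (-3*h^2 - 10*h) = -5*h^3 - 5*h^2 - 11*h + 2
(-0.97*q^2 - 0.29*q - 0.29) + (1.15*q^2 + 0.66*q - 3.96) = 0.18*q^2 + 0.37*q - 4.25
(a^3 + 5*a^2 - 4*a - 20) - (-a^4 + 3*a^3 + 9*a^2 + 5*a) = a^4 - 2*a^3 - 4*a^2 - 9*a - 20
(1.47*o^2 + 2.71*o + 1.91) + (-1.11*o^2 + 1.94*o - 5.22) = 0.36*o^2 + 4.65*o - 3.31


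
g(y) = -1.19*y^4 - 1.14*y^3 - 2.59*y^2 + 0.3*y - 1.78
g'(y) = -4.76*y^3 - 3.42*y^2 - 5.18*y + 0.3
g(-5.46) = -952.66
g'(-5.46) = 701.42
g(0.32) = -2.00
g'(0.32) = -1.86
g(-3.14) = -108.65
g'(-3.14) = 130.21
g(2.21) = -54.46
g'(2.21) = -79.23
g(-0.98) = -4.59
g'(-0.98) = 6.57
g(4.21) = -505.32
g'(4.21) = -437.31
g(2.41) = -72.20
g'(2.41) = -98.68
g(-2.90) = -80.79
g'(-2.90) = 102.65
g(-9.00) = -7190.80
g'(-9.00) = 3239.94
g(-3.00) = -91.60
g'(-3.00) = 113.58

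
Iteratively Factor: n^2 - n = (n - 1)*(n)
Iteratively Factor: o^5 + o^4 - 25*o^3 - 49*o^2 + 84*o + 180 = (o - 5)*(o^4 + 6*o^3 + 5*o^2 - 24*o - 36) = (o - 5)*(o + 2)*(o^3 + 4*o^2 - 3*o - 18) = (o - 5)*(o + 2)*(o + 3)*(o^2 + o - 6) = (o - 5)*(o - 2)*(o + 2)*(o + 3)*(o + 3)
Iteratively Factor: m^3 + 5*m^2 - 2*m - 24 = (m - 2)*(m^2 + 7*m + 12) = (m - 2)*(m + 3)*(m + 4)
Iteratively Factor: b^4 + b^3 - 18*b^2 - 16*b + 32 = (b + 2)*(b^3 - b^2 - 16*b + 16) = (b + 2)*(b + 4)*(b^2 - 5*b + 4) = (b - 4)*(b + 2)*(b + 4)*(b - 1)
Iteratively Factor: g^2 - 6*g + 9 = (g - 3)*(g - 3)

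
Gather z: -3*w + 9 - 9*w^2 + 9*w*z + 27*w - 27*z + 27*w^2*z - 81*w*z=-9*w^2 + 24*w + z*(27*w^2 - 72*w - 27) + 9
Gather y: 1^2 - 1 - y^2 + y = -y^2 + y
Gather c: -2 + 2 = 0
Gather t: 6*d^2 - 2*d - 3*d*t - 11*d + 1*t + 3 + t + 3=6*d^2 - 13*d + t*(2 - 3*d) + 6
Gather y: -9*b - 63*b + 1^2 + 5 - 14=-72*b - 8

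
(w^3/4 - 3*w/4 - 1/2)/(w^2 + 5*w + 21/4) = (w^3 - 3*w - 2)/(4*w^2 + 20*w + 21)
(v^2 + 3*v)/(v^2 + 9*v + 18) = v/(v + 6)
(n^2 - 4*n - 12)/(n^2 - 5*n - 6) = (n + 2)/(n + 1)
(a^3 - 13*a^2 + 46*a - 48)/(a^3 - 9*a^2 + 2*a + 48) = (a - 2)/(a + 2)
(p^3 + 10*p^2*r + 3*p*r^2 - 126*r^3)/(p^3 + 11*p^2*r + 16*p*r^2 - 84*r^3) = (p - 3*r)/(p - 2*r)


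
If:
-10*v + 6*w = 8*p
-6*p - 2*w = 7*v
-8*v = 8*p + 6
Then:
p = -93/20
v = 39/10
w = 3/10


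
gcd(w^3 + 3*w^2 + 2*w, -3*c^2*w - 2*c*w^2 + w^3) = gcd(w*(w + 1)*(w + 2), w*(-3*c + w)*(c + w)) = w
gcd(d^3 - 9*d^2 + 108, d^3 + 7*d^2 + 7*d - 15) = d + 3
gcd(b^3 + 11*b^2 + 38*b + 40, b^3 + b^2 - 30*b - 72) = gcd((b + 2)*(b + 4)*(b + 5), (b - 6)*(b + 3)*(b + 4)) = b + 4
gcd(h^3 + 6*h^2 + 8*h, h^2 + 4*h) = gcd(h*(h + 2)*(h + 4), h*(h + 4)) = h^2 + 4*h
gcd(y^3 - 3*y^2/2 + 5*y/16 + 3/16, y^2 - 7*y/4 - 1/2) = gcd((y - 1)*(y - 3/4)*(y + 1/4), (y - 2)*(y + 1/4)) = y + 1/4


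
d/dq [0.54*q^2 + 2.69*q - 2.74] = 1.08*q + 2.69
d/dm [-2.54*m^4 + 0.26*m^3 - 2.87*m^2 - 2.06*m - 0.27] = -10.16*m^3 + 0.78*m^2 - 5.74*m - 2.06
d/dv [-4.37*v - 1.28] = -4.37000000000000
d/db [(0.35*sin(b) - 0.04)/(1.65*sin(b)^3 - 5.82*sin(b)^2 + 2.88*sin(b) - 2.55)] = (-1.155*sin(b)^3 + 2.235*sin(b)^2 - 0.4656*sin(b) - 0.7773)*cos(b)/(2.7225*sin(b)^6 - 19.206*sin(b)^5 + 43.3764*sin(b)^4 - 41.9382*sin(b)^3 + 37.9764*sin(b)^2 - 14.688*sin(b) + 6.5025)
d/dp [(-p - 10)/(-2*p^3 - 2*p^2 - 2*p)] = (p*(p^2 + p + 1) - (p + 10)*(3*p^2 + 2*p + 1))/(2*p^2*(p^2 + p + 1)^2)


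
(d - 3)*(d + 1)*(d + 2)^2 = d^4 + 2*d^3 - 7*d^2 - 20*d - 12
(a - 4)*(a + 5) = a^2 + a - 20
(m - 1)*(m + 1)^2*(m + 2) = m^4 + 3*m^3 + m^2 - 3*m - 2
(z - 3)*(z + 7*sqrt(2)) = z^2 - 3*z + 7*sqrt(2)*z - 21*sqrt(2)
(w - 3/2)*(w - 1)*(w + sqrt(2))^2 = w^4 - 5*w^3/2 + 2*sqrt(2)*w^3 - 5*sqrt(2)*w^2 + 7*w^2/2 - 5*w + 3*sqrt(2)*w + 3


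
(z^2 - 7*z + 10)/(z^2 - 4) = (z - 5)/(z + 2)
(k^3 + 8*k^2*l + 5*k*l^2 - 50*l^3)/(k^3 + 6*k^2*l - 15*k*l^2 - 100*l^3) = (k - 2*l)/(k - 4*l)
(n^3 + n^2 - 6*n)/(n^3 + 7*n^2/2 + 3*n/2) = 2*(n - 2)/(2*n + 1)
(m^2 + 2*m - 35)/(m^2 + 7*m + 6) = (m^2 + 2*m - 35)/(m^2 + 7*m + 6)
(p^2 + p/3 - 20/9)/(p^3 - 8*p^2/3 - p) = (-3*p^2 - p + 20/3)/(p*(-3*p^2 + 8*p + 3))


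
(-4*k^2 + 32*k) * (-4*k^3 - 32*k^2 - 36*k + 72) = 16*k^5 - 880*k^3 - 1440*k^2 + 2304*k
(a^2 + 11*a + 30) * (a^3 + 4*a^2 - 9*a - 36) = a^5 + 15*a^4 + 65*a^3 - 15*a^2 - 666*a - 1080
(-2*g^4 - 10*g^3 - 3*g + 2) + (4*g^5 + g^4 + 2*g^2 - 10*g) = 4*g^5 - g^4 - 10*g^3 + 2*g^2 - 13*g + 2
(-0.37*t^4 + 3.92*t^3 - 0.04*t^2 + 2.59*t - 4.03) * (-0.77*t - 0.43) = 0.2849*t^5 - 2.8593*t^4 - 1.6548*t^3 - 1.9771*t^2 + 1.9894*t + 1.7329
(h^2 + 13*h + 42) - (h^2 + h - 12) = 12*h + 54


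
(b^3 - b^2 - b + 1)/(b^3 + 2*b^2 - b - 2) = (b - 1)/(b + 2)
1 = 1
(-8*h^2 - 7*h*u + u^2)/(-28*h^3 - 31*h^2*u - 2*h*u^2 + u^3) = (-8*h + u)/(-28*h^2 - 3*h*u + u^2)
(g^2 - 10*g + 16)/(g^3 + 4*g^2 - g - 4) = (g^2 - 10*g + 16)/(g^3 + 4*g^2 - g - 4)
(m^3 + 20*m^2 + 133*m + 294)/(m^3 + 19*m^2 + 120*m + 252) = (m + 7)/(m + 6)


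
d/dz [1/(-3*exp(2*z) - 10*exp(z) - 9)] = (6*exp(z) + 10)*exp(z)/(3*exp(2*z) + 10*exp(z) + 9)^2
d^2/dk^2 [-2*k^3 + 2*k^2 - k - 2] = 4 - 12*k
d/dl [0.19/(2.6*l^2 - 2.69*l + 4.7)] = (0.5111 - 0.988*l)/(2.6*l^2 - 2.69*l + 4.7)^2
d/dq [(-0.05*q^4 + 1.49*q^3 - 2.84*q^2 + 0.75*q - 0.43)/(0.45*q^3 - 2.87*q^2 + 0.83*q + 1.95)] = (-0.0225*q^6 + 0.286999999999999*q^5 - 3.1228*q^4 + 1.4084*q^3 + 9.0923*q^2 - 13.5442*q + 1.8194)/(0.2025*q^6 - 2.583*q^5 + 8.9839*q^4 - 3.0092*q^3 - 10.5041*q^2 + 3.237*q + 3.8025)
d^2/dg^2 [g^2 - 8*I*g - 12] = 2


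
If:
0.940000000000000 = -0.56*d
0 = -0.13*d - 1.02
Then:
No Solution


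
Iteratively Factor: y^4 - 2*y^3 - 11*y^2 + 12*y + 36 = (y - 3)*(y^3 + y^2 - 8*y - 12) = (y - 3)^2*(y^2 + 4*y + 4) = (y - 3)^2*(y + 2)*(y + 2)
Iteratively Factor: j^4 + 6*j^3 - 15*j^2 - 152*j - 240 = (j + 4)*(j^3 + 2*j^2 - 23*j - 60) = (j - 5)*(j + 4)*(j^2 + 7*j + 12) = (j - 5)*(j + 4)^2*(j + 3)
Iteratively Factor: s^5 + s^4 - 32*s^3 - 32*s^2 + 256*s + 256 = (s + 4)*(s^4 - 3*s^3 - 20*s^2 + 48*s + 64) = (s + 1)*(s + 4)*(s^3 - 4*s^2 - 16*s + 64) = (s - 4)*(s + 1)*(s + 4)*(s^2 - 16) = (s - 4)*(s + 1)*(s + 4)^2*(s - 4)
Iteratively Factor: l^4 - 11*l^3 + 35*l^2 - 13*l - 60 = (l - 3)*(l^3 - 8*l^2 + 11*l + 20) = (l - 4)*(l - 3)*(l^2 - 4*l - 5) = (l - 5)*(l - 4)*(l - 3)*(l + 1)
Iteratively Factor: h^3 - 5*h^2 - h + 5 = (h + 1)*(h^2 - 6*h + 5) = (h - 5)*(h + 1)*(h - 1)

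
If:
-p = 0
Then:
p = 0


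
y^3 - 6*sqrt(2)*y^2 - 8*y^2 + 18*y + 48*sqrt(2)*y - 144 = (y - 8)*(y - 3*sqrt(2))^2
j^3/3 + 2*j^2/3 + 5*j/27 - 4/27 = (j/3 + 1/3)*(j - 1/3)*(j + 4/3)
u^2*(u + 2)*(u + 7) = u^4 + 9*u^3 + 14*u^2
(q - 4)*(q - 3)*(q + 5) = q^3 - 2*q^2 - 23*q + 60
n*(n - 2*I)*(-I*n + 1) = -I*n^3 - n^2 - 2*I*n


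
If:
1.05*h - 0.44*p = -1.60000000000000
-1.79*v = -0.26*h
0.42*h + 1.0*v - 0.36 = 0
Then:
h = 0.64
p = 5.16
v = 0.09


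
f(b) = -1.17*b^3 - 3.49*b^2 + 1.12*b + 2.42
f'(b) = -3.51*b^2 - 6.98*b + 1.12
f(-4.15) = 21.29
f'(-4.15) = -30.36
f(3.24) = -70.38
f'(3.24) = -58.34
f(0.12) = 2.50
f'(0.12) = 0.23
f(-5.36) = 76.32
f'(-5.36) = -62.31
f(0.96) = -0.76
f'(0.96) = -8.82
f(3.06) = -60.36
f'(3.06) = -53.11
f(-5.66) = 96.42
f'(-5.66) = -71.82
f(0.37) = 2.30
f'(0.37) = -1.94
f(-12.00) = 1508.18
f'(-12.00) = -420.56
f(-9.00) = 562.58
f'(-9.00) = -220.37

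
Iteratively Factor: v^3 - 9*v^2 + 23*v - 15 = (v - 1)*(v^2 - 8*v + 15) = (v - 5)*(v - 1)*(v - 3)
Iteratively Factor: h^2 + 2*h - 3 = (h - 1)*(h + 3)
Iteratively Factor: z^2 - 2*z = (z)*(z - 2)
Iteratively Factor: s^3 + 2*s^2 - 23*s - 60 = (s + 3)*(s^2 - s - 20) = (s - 5)*(s + 3)*(s + 4)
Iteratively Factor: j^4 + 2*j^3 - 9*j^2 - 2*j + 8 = (j + 1)*(j^3 + j^2 - 10*j + 8) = (j - 1)*(j + 1)*(j^2 + 2*j - 8) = (j - 1)*(j + 1)*(j + 4)*(j - 2)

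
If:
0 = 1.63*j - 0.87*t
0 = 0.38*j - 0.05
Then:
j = 0.13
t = 0.25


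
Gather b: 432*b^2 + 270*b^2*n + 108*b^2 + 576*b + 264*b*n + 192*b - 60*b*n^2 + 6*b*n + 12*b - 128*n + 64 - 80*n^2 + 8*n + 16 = b^2*(270*n + 540) + b*(-60*n^2 + 270*n + 780) - 80*n^2 - 120*n + 80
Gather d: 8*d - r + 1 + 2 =8*d - r + 3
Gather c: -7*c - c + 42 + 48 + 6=96 - 8*c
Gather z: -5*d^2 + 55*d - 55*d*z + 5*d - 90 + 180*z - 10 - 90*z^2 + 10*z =-5*d^2 + 60*d - 90*z^2 + z*(190 - 55*d) - 100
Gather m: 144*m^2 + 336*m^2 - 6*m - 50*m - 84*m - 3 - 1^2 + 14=480*m^2 - 140*m + 10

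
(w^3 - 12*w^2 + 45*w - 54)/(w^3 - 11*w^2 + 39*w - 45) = (w - 6)/(w - 5)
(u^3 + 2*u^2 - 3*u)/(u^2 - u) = u + 3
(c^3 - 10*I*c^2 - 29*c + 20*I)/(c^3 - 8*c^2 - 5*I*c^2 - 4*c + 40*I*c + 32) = (c - 5*I)/(c - 8)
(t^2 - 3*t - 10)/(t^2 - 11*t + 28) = (t^2 - 3*t - 10)/(t^2 - 11*t + 28)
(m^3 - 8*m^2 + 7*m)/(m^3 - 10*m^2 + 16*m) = (m^2 - 8*m + 7)/(m^2 - 10*m + 16)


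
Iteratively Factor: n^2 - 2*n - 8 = (n - 4)*(n + 2)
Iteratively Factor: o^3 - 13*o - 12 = (o - 4)*(o^2 + 4*o + 3) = (o - 4)*(o + 1)*(o + 3)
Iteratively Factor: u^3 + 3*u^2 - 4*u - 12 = (u + 2)*(u^2 + u - 6) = (u - 2)*(u + 2)*(u + 3)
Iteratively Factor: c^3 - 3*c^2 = (c)*(c^2 - 3*c) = c^2*(c - 3)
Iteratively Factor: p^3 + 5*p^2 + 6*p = (p + 2)*(p^2 + 3*p) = (p + 2)*(p + 3)*(p)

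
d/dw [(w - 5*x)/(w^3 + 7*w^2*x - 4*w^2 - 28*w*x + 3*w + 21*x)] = (w^3 + 7*w^2*x - 4*w^2 - 28*w*x + 3*w + 21*x - (w - 5*x)*(3*w^2 + 14*w*x - 8*w - 28*x + 3))/(w^3 + 7*w^2*x - 4*w^2 - 28*w*x + 3*w + 21*x)^2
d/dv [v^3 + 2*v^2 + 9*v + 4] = 3*v^2 + 4*v + 9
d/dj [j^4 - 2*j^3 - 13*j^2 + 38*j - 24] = 4*j^3 - 6*j^2 - 26*j + 38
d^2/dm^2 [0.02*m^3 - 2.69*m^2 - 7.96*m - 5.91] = 0.12*m - 5.38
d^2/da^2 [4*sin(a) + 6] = -4*sin(a)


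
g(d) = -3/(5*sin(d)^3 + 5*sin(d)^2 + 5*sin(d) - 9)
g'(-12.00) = 2.21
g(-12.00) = 0.73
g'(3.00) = -0.30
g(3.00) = 0.37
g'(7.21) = 71.67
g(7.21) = -3.98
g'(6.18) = 0.14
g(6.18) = 0.32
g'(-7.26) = 0.07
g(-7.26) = 0.24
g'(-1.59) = -0.00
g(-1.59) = 0.21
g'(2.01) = -3.03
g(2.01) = -0.90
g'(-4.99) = 0.98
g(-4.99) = -0.61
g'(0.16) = 0.32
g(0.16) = 0.37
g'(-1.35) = 0.03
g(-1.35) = 0.22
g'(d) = -3*(-15*sin(d)^2*cos(d) - 10*sin(d)*cos(d) - 5*cos(d))/(5*sin(d)^3 + 5*sin(d)^2 + 5*sin(d) - 9)^2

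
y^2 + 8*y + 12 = (y + 2)*(y + 6)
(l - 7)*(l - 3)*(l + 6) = l^3 - 4*l^2 - 39*l + 126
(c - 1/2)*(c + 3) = c^2 + 5*c/2 - 3/2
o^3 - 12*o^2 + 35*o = o*(o - 7)*(o - 5)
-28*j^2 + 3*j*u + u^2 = (-4*j + u)*(7*j + u)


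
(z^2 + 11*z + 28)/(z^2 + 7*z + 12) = (z + 7)/(z + 3)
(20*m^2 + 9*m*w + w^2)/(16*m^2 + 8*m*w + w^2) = (5*m + w)/(4*m + w)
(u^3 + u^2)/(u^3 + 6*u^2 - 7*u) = u*(u + 1)/(u^2 + 6*u - 7)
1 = 1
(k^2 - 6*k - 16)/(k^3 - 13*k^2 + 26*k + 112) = 1/(k - 7)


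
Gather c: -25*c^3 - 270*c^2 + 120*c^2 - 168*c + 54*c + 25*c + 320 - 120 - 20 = -25*c^3 - 150*c^2 - 89*c + 180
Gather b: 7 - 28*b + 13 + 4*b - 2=18 - 24*b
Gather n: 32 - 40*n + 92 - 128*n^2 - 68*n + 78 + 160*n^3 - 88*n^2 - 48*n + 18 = 160*n^3 - 216*n^2 - 156*n + 220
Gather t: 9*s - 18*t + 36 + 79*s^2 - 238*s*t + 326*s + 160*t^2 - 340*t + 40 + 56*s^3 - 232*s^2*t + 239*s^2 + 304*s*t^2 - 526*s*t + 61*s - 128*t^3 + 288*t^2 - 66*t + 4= 56*s^3 + 318*s^2 + 396*s - 128*t^3 + t^2*(304*s + 448) + t*(-232*s^2 - 764*s - 424) + 80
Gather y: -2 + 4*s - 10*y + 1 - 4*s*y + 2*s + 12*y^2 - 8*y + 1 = 6*s + 12*y^2 + y*(-4*s - 18)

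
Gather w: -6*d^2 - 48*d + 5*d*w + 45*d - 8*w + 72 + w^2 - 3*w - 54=-6*d^2 - 3*d + w^2 + w*(5*d - 11) + 18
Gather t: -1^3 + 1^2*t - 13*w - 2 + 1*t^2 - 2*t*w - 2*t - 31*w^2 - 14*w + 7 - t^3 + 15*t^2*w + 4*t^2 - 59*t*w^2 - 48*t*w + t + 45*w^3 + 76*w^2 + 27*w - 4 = -t^3 + t^2*(15*w + 5) + t*(-59*w^2 - 50*w) + 45*w^3 + 45*w^2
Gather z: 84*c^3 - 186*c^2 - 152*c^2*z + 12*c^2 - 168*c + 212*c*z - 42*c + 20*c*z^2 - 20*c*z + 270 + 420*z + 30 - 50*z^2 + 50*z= 84*c^3 - 174*c^2 - 210*c + z^2*(20*c - 50) + z*(-152*c^2 + 192*c + 470) + 300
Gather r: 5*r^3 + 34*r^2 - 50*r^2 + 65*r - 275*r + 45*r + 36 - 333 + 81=5*r^3 - 16*r^2 - 165*r - 216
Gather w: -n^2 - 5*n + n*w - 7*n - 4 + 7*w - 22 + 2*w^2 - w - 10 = -n^2 - 12*n + 2*w^2 + w*(n + 6) - 36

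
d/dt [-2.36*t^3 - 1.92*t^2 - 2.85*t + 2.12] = -7.08*t^2 - 3.84*t - 2.85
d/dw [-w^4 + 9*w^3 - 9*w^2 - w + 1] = -4*w^3 + 27*w^2 - 18*w - 1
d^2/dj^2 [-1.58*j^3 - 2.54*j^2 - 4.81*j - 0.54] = -9.48*j - 5.08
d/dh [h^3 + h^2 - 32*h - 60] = 3*h^2 + 2*h - 32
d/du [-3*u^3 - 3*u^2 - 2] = 3*u*(-3*u - 2)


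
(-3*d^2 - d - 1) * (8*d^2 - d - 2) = -24*d^4 - 5*d^3 - d^2 + 3*d + 2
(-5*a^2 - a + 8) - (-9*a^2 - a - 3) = 4*a^2 + 11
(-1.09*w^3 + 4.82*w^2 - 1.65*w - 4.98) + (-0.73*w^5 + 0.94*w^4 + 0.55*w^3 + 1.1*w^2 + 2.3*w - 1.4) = -0.73*w^5 + 0.94*w^4 - 0.54*w^3 + 5.92*w^2 + 0.65*w - 6.38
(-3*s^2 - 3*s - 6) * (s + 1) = -3*s^3 - 6*s^2 - 9*s - 6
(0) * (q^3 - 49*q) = 0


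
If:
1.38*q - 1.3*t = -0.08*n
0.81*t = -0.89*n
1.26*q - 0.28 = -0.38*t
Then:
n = -0.16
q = 0.17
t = 0.17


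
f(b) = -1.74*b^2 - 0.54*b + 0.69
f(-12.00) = -243.39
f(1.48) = -3.92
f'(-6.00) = 20.34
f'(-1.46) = 4.54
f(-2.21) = -6.61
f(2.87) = -15.19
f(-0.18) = 0.73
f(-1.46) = -2.23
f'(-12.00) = 41.22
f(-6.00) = -58.71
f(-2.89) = -12.28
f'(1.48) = -5.69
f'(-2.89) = 9.52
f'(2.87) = -10.53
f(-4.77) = -36.32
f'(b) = -3.48*b - 0.54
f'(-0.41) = 0.89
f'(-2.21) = 7.15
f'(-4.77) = 16.06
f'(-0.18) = 0.09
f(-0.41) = 0.62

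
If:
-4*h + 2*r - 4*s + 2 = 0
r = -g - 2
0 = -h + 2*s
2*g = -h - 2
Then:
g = -1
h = 0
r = -1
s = 0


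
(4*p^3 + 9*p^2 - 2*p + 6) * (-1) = -4*p^3 - 9*p^2 + 2*p - 6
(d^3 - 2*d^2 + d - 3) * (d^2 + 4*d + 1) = d^5 + 2*d^4 - 6*d^3 - d^2 - 11*d - 3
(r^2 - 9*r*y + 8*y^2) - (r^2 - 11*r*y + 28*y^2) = 2*r*y - 20*y^2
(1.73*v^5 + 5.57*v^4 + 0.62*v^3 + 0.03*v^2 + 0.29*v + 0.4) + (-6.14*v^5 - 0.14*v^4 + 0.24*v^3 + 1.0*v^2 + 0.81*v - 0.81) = -4.41*v^5 + 5.43*v^4 + 0.86*v^3 + 1.03*v^2 + 1.1*v - 0.41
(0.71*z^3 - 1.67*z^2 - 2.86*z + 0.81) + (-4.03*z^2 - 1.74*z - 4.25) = 0.71*z^3 - 5.7*z^2 - 4.6*z - 3.44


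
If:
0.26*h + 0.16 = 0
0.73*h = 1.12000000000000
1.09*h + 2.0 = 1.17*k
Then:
No Solution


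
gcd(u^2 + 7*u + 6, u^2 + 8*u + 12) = u + 6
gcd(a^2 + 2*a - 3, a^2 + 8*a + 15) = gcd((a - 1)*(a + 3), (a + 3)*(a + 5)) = a + 3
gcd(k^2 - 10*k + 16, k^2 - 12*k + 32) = k - 8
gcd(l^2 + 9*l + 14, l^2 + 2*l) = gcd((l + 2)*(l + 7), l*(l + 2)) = l + 2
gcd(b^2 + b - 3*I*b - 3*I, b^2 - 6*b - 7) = b + 1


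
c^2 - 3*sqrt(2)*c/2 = c*(c - 3*sqrt(2)/2)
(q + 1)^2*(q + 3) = q^3 + 5*q^2 + 7*q + 3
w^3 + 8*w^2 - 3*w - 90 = (w - 3)*(w + 5)*(w + 6)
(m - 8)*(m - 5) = m^2 - 13*m + 40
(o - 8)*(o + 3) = o^2 - 5*o - 24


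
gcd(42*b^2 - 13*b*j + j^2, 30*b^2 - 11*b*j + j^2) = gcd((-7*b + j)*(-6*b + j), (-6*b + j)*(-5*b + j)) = 6*b - j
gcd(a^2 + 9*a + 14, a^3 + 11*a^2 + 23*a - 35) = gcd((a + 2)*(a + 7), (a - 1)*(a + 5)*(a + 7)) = a + 7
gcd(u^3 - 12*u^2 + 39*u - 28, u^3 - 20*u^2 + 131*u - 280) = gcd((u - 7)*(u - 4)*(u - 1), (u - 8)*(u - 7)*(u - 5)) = u - 7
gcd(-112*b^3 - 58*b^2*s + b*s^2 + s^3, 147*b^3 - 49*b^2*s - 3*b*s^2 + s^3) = 7*b + s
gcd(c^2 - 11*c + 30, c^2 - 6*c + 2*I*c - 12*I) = c - 6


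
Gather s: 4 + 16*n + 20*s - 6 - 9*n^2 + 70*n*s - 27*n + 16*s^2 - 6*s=-9*n^2 - 11*n + 16*s^2 + s*(70*n + 14) - 2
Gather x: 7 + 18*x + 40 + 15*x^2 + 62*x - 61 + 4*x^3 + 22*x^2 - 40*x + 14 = 4*x^3 + 37*x^2 + 40*x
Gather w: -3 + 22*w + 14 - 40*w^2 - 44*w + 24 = -40*w^2 - 22*w + 35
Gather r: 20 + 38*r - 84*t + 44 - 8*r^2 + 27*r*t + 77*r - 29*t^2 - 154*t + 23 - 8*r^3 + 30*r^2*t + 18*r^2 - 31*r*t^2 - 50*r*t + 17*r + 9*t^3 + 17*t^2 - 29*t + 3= -8*r^3 + r^2*(30*t + 10) + r*(-31*t^2 - 23*t + 132) + 9*t^3 - 12*t^2 - 267*t + 90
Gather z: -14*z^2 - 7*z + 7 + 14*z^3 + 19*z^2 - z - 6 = 14*z^3 + 5*z^2 - 8*z + 1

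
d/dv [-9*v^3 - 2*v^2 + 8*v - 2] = -27*v^2 - 4*v + 8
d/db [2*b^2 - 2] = 4*b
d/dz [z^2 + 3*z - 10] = 2*z + 3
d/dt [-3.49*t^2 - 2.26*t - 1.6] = -6.98*t - 2.26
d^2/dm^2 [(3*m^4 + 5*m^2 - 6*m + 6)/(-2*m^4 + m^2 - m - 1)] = 2*(-78*m^8 + 180*m^7 - 193*m^6 + 33*m^5 + 192*m^4 - 167*m^3 + 21*m^2 + 36*m - 23)/(8*m^12 - 12*m^10 + 12*m^9 + 18*m^8 - 12*m^7 - 7*m^6 + 15*m^5 + 6*m^4 - 5*m^3 + 3*m + 1)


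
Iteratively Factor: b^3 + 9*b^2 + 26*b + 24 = (b + 2)*(b^2 + 7*b + 12) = (b + 2)*(b + 4)*(b + 3)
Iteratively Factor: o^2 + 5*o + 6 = (o + 2)*(o + 3)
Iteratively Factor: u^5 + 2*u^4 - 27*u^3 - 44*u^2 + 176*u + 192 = (u + 4)*(u^4 - 2*u^3 - 19*u^2 + 32*u + 48) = (u - 3)*(u + 4)*(u^3 + u^2 - 16*u - 16) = (u - 3)*(u + 1)*(u + 4)*(u^2 - 16) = (u - 3)*(u + 1)*(u + 4)^2*(u - 4)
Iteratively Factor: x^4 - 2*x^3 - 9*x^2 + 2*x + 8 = (x + 1)*(x^3 - 3*x^2 - 6*x + 8) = (x - 1)*(x + 1)*(x^2 - 2*x - 8) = (x - 4)*(x - 1)*(x + 1)*(x + 2)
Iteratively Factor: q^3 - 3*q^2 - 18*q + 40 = (q - 5)*(q^2 + 2*q - 8) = (q - 5)*(q - 2)*(q + 4)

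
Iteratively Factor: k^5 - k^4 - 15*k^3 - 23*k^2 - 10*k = (k)*(k^4 - k^3 - 15*k^2 - 23*k - 10) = k*(k + 1)*(k^3 - 2*k^2 - 13*k - 10) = k*(k - 5)*(k + 1)*(k^2 + 3*k + 2) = k*(k - 5)*(k + 1)^2*(k + 2)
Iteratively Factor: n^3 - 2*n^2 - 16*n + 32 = (n - 2)*(n^2 - 16) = (n - 4)*(n - 2)*(n + 4)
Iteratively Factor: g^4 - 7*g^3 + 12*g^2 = (g)*(g^3 - 7*g^2 + 12*g) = g^2*(g^2 - 7*g + 12) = g^2*(g - 3)*(g - 4)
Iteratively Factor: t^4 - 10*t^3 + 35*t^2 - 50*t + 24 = (t - 1)*(t^3 - 9*t^2 + 26*t - 24) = (t - 3)*(t - 1)*(t^2 - 6*t + 8) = (t - 4)*(t - 3)*(t - 1)*(t - 2)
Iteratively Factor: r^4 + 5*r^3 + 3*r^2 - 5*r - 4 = (r - 1)*(r^3 + 6*r^2 + 9*r + 4) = (r - 1)*(r + 1)*(r^2 + 5*r + 4) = (r - 1)*(r + 1)*(r + 4)*(r + 1)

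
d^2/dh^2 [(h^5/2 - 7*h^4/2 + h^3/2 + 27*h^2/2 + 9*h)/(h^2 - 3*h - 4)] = (3*h^4 - 40*h^3 + 192*h^2 - 384*h + 216)/(h^3 - 12*h^2 + 48*h - 64)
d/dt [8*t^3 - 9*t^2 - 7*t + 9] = 24*t^2 - 18*t - 7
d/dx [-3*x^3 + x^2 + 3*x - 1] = -9*x^2 + 2*x + 3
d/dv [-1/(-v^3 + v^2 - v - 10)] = (-3*v^2 + 2*v - 1)/(v^3 - v^2 + v + 10)^2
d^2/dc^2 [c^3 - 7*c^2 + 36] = 6*c - 14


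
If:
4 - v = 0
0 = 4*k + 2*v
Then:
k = -2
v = 4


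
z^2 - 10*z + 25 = (z - 5)^2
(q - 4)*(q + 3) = q^2 - q - 12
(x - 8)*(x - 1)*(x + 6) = x^3 - 3*x^2 - 46*x + 48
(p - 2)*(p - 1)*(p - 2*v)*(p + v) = p^4 - p^3*v - 3*p^3 - 2*p^2*v^2 + 3*p^2*v + 2*p^2 + 6*p*v^2 - 2*p*v - 4*v^2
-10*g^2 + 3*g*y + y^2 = (-2*g + y)*(5*g + y)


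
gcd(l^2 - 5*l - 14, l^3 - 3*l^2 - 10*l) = l + 2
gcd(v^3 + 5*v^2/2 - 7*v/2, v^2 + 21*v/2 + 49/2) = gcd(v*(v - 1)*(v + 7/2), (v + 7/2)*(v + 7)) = v + 7/2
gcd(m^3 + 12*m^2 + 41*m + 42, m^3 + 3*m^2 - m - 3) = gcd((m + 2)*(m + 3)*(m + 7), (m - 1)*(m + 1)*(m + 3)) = m + 3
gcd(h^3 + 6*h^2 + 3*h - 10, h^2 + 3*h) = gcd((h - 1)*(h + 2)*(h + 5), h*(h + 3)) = 1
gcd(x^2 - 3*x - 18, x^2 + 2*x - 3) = x + 3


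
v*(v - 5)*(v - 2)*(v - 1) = v^4 - 8*v^3 + 17*v^2 - 10*v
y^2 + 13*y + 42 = (y + 6)*(y + 7)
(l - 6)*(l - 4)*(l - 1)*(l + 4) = l^4 - 7*l^3 - 10*l^2 + 112*l - 96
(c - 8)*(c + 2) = c^2 - 6*c - 16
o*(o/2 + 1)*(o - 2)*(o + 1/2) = o^4/2 + o^3/4 - 2*o^2 - o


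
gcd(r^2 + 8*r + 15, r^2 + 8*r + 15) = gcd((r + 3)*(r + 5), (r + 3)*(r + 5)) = r^2 + 8*r + 15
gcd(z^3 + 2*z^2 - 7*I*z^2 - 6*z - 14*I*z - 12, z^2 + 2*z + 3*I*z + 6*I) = z + 2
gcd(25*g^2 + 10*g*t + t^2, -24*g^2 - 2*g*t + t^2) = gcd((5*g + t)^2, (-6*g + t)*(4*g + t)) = 1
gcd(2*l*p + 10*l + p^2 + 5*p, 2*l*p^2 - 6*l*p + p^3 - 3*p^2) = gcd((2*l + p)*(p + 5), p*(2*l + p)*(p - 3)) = 2*l + p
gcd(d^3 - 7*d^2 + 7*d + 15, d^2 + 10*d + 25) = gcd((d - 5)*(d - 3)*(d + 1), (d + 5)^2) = 1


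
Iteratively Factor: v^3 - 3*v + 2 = (v + 2)*(v^2 - 2*v + 1) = (v - 1)*(v + 2)*(v - 1)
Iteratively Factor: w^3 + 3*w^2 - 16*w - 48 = (w + 3)*(w^2 - 16) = (w - 4)*(w + 3)*(w + 4)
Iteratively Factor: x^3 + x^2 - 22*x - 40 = (x - 5)*(x^2 + 6*x + 8) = (x - 5)*(x + 2)*(x + 4)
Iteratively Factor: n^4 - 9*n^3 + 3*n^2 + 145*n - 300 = (n - 5)*(n^3 - 4*n^2 - 17*n + 60) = (n - 5)*(n + 4)*(n^2 - 8*n + 15) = (n - 5)*(n - 3)*(n + 4)*(n - 5)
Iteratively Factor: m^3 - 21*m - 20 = (m + 4)*(m^2 - 4*m - 5) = (m - 5)*(m + 4)*(m + 1)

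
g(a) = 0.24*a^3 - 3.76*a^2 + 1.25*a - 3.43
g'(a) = 0.72*a^2 - 7.52*a + 1.25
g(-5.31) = -152.02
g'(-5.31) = 61.48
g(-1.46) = -14.02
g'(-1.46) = 13.76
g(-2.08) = -24.46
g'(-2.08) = 20.01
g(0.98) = -5.59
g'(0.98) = -5.43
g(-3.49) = -63.79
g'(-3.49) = 36.26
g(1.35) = -8.00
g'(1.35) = -7.59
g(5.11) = -63.20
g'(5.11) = -18.38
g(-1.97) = -22.32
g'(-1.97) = 18.86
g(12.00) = -115.15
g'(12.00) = 14.69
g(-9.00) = -494.20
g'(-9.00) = 127.25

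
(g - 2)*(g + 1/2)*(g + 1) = g^3 - g^2/2 - 5*g/2 - 1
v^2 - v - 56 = (v - 8)*(v + 7)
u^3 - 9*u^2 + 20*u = u*(u - 5)*(u - 4)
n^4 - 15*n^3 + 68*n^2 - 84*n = n*(n - 7)*(n - 6)*(n - 2)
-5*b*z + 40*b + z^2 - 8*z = (-5*b + z)*(z - 8)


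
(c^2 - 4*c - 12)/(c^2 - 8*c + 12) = (c + 2)/(c - 2)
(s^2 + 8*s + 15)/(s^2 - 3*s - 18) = (s + 5)/(s - 6)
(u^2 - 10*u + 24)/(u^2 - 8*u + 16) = (u - 6)/(u - 4)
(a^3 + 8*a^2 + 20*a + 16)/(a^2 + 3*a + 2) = (a^2 + 6*a + 8)/(a + 1)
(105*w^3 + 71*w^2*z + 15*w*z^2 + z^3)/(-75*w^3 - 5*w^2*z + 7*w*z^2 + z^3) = (21*w^2 + 10*w*z + z^2)/(-15*w^2 + 2*w*z + z^2)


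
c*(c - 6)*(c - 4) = c^3 - 10*c^2 + 24*c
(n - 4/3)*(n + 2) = n^2 + 2*n/3 - 8/3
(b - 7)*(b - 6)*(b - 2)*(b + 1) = b^4 - 14*b^3 + 53*b^2 - 16*b - 84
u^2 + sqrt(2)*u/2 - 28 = (u - 7*sqrt(2)/2)*(u + 4*sqrt(2))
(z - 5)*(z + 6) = z^2 + z - 30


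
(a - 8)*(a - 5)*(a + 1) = a^3 - 12*a^2 + 27*a + 40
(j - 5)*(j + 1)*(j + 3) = j^3 - j^2 - 17*j - 15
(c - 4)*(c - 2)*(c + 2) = c^3 - 4*c^2 - 4*c + 16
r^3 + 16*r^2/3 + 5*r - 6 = (r - 2/3)*(r + 3)^2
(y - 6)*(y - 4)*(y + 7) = y^3 - 3*y^2 - 46*y + 168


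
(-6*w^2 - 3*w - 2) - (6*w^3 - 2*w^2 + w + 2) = -6*w^3 - 4*w^2 - 4*w - 4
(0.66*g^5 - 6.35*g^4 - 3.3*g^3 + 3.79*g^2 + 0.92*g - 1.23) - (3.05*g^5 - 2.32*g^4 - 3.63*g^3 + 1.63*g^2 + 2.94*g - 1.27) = -2.39*g^5 - 4.03*g^4 + 0.33*g^3 + 2.16*g^2 - 2.02*g + 0.04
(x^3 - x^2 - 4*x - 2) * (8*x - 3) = 8*x^4 - 11*x^3 - 29*x^2 - 4*x + 6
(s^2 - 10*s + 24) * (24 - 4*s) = -4*s^3 + 64*s^2 - 336*s + 576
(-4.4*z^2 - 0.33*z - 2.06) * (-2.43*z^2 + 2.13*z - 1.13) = 10.692*z^4 - 8.5701*z^3 + 9.2749*z^2 - 4.0149*z + 2.3278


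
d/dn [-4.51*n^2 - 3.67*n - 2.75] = -9.02*n - 3.67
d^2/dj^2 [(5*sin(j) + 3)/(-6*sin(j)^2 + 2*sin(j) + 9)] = (-180*sin(j)^5 - 492*sin(j)^4 - 1152*sin(j)^3 + 78*sin(j)^2 + 1053*sin(j) + 168)/(-6*sin(j)^2 + 2*sin(j) + 9)^3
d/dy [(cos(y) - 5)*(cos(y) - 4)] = (9 - 2*cos(y))*sin(y)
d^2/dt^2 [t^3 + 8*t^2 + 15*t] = 6*t + 16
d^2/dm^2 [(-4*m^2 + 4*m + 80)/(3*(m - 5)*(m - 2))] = -16/(m^3 - 6*m^2 + 12*m - 8)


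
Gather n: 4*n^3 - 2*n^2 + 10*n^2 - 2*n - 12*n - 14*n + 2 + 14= 4*n^3 + 8*n^2 - 28*n + 16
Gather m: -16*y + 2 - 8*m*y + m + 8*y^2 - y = m*(1 - 8*y) + 8*y^2 - 17*y + 2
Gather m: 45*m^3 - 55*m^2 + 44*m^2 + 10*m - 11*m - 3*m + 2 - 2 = 45*m^3 - 11*m^2 - 4*m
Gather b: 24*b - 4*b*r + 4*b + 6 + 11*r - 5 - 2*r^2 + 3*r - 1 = b*(28 - 4*r) - 2*r^2 + 14*r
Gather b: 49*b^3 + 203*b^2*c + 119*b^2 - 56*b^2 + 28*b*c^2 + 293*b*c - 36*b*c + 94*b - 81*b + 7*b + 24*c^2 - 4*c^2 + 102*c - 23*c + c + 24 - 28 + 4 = 49*b^3 + b^2*(203*c + 63) + b*(28*c^2 + 257*c + 20) + 20*c^2 + 80*c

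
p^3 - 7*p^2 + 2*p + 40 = (p - 5)*(p - 4)*(p + 2)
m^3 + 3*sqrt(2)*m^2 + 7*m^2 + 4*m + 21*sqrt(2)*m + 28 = (m + 7)*(m + sqrt(2))*(m + 2*sqrt(2))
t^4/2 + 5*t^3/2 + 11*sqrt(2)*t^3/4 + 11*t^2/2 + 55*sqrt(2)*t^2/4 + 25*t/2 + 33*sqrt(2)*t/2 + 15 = (t/2 + 1)*(t + 3)*(t + sqrt(2)/2)*(t + 5*sqrt(2))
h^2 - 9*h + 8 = (h - 8)*(h - 1)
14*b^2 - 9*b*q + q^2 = (-7*b + q)*(-2*b + q)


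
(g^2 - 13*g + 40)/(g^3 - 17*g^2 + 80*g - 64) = (g - 5)/(g^2 - 9*g + 8)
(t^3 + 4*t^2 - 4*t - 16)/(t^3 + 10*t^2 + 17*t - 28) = (t^2 - 4)/(t^2 + 6*t - 7)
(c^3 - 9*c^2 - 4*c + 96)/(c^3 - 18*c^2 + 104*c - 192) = (c + 3)/(c - 6)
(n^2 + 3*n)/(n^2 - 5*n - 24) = n/(n - 8)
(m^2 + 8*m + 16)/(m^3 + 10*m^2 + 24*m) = (m + 4)/(m*(m + 6))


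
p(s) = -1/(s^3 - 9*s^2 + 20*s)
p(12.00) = 0.00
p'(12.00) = 0.00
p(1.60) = -0.08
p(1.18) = -0.08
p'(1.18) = 0.02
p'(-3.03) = 0.00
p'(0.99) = 0.04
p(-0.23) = 0.20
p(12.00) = 0.00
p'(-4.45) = 0.00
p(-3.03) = 0.01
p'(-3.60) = 0.00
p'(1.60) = -0.01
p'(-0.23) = 0.94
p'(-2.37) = 0.01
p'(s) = -(-3*s^2 + 18*s - 20)/(s^3 - 9*s^2 + 20*s)^2 = (3*s^2 - 18*s + 20)/(s^2*(s^2 - 9*s + 20)^2)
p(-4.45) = 0.00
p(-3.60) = 0.00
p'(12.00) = 0.00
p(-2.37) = 0.01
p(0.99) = -0.08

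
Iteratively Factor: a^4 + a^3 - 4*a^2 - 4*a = (a - 2)*(a^3 + 3*a^2 + 2*a) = (a - 2)*(a + 2)*(a^2 + a) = a*(a - 2)*(a + 2)*(a + 1)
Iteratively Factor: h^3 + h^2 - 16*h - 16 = (h + 1)*(h^2 - 16) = (h - 4)*(h + 1)*(h + 4)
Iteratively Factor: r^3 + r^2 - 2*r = (r + 2)*(r^2 - r) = (r - 1)*(r + 2)*(r)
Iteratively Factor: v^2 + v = (v)*(v + 1)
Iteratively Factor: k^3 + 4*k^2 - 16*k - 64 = (k + 4)*(k^2 - 16) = (k + 4)^2*(k - 4)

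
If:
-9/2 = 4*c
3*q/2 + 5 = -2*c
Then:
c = -9/8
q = -11/6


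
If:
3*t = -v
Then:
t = -v/3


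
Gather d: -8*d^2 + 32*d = -8*d^2 + 32*d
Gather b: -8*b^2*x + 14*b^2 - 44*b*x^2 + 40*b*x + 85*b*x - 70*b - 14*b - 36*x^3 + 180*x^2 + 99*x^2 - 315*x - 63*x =b^2*(14 - 8*x) + b*(-44*x^2 + 125*x - 84) - 36*x^3 + 279*x^2 - 378*x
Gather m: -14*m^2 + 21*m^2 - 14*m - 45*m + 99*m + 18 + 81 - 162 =7*m^2 + 40*m - 63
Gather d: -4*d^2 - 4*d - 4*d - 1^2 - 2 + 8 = -4*d^2 - 8*d + 5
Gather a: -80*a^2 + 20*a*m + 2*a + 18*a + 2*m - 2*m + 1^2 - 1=-80*a^2 + a*(20*m + 20)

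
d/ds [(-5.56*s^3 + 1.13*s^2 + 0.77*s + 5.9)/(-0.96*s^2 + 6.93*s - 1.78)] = (5.3376*s^4 - 77.0616*s^3 + 38.2605*s^2 + 7.3052*s - 42.2576)/(0.9216*s^4 - 13.3056*s^3 + 51.4425*s^2 - 24.6708*s + 3.1684)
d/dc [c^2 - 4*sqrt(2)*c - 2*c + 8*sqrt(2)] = 2*c - 4*sqrt(2) - 2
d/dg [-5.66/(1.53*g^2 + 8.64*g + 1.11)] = (17.3196*g + 48.9024)/(1.53*g^2 + 8.64*g + 1.11)^2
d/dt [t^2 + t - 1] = 2*t + 1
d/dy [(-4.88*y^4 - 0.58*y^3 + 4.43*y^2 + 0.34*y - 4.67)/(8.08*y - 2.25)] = (-118.2912*y^4 + 34.5472*y^3 + 39.7094*y^2 - 19.935*y + 36.9686)/(65.2864*y^2 - 36.36*y + 5.0625)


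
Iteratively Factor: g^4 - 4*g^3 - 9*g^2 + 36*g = (g + 3)*(g^3 - 7*g^2 + 12*g) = (g - 4)*(g + 3)*(g^2 - 3*g) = (g - 4)*(g - 3)*(g + 3)*(g)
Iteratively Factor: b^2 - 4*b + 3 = (b - 3)*(b - 1)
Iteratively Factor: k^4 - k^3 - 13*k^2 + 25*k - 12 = (k - 1)*(k^3 - 13*k + 12) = (k - 1)*(k + 4)*(k^2 - 4*k + 3) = (k - 1)^2*(k + 4)*(k - 3)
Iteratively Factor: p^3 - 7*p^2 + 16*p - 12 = (p - 2)*(p^2 - 5*p + 6) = (p - 3)*(p - 2)*(p - 2)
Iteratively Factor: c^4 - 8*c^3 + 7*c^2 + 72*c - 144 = (c - 4)*(c^3 - 4*c^2 - 9*c + 36) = (c - 4)*(c - 3)*(c^2 - c - 12) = (c - 4)*(c - 3)*(c + 3)*(c - 4)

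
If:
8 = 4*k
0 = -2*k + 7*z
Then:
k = 2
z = 4/7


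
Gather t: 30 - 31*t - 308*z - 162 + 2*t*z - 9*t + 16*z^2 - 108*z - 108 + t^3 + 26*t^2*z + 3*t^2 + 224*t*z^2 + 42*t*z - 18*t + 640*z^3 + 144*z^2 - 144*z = t^3 + t^2*(26*z + 3) + t*(224*z^2 + 44*z - 58) + 640*z^3 + 160*z^2 - 560*z - 240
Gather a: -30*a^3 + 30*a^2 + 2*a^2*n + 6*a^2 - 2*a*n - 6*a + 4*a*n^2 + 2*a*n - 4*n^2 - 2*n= -30*a^3 + a^2*(2*n + 36) + a*(4*n^2 - 6) - 4*n^2 - 2*n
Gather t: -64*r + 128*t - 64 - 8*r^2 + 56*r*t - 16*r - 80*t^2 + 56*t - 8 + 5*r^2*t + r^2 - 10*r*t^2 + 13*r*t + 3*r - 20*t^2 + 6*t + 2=-7*r^2 - 77*r + t^2*(-10*r - 100) + t*(5*r^2 + 69*r + 190) - 70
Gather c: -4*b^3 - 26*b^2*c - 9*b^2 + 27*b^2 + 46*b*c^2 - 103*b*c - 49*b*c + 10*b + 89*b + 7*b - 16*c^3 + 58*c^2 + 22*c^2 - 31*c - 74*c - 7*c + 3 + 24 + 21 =-4*b^3 + 18*b^2 + 106*b - 16*c^3 + c^2*(46*b + 80) + c*(-26*b^2 - 152*b - 112) + 48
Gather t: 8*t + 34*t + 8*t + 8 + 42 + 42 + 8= 50*t + 100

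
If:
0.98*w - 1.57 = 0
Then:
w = 1.60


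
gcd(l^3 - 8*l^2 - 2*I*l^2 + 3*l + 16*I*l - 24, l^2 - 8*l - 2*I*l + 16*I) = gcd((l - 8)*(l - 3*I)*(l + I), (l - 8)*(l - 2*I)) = l - 8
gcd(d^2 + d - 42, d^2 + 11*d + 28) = d + 7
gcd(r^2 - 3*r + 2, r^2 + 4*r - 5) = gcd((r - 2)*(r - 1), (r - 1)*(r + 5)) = r - 1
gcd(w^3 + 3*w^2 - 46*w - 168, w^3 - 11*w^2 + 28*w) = w - 7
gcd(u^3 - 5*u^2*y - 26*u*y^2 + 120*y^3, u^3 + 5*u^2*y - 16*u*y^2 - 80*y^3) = -u^2 - u*y + 20*y^2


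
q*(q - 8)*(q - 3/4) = q^3 - 35*q^2/4 + 6*q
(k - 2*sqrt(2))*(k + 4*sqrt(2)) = k^2 + 2*sqrt(2)*k - 16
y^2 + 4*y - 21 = (y - 3)*(y + 7)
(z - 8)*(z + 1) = z^2 - 7*z - 8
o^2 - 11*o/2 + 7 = (o - 7/2)*(o - 2)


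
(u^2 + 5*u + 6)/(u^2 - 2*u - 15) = (u + 2)/(u - 5)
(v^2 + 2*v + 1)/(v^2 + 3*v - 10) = (v^2 + 2*v + 1)/(v^2 + 3*v - 10)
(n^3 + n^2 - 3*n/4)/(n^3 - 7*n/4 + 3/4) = n/(n - 1)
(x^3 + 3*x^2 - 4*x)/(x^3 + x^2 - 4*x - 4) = x*(x^2 + 3*x - 4)/(x^3 + x^2 - 4*x - 4)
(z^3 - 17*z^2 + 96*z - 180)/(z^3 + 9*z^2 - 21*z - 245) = (z^2 - 12*z + 36)/(z^2 + 14*z + 49)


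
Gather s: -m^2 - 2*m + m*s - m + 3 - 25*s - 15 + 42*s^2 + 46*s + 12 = -m^2 - 3*m + 42*s^2 + s*(m + 21)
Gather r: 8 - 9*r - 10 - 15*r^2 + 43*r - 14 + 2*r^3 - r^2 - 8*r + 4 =2*r^3 - 16*r^2 + 26*r - 12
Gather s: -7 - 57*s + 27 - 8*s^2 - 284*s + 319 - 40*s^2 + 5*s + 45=-48*s^2 - 336*s + 384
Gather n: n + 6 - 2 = n + 4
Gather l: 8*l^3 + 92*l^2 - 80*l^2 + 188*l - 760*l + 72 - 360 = 8*l^3 + 12*l^2 - 572*l - 288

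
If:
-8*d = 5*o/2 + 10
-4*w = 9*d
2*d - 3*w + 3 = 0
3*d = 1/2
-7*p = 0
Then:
No Solution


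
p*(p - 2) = p^2 - 2*p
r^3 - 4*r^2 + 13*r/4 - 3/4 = (r - 3)*(r - 1/2)^2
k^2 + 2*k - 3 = (k - 1)*(k + 3)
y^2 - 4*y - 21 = (y - 7)*(y + 3)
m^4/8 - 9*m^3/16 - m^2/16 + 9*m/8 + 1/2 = (m/4 + 1/4)*(m/2 + 1/4)*(m - 4)*(m - 2)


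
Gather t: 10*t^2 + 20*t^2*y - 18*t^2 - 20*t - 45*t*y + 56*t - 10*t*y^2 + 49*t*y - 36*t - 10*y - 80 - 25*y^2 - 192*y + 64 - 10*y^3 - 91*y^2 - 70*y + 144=t^2*(20*y - 8) + t*(-10*y^2 + 4*y) - 10*y^3 - 116*y^2 - 272*y + 128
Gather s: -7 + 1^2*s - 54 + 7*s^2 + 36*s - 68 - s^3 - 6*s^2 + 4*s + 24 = -s^3 + s^2 + 41*s - 105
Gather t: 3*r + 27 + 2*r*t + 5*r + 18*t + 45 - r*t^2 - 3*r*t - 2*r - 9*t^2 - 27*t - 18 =6*r + t^2*(-r - 9) + t*(-r - 9) + 54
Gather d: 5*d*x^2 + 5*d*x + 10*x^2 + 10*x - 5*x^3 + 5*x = d*(5*x^2 + 5*x) - 5*x^3 + 10*x^2 + 15*x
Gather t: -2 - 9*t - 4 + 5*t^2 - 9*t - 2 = 5*t^2 - 18*t - 8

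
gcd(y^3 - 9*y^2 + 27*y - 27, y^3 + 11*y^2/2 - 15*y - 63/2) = y - 3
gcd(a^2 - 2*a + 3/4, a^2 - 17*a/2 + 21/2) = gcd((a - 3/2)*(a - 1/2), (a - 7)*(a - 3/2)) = a - 3/2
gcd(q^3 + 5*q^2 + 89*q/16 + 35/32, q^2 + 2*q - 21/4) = q + 7/2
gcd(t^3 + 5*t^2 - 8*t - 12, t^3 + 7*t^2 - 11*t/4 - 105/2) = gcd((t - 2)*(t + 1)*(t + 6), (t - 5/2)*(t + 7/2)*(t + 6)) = t + 6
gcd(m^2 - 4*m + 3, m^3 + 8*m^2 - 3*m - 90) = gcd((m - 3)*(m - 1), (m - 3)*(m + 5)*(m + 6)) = m - 3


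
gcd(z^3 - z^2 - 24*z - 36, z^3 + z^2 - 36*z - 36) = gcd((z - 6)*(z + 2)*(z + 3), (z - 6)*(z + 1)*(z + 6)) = z - 6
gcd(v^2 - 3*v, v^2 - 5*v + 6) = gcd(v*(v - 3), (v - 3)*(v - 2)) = v - 3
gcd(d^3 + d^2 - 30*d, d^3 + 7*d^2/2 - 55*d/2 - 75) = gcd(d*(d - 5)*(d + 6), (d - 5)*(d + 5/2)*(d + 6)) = d^2 + d - 30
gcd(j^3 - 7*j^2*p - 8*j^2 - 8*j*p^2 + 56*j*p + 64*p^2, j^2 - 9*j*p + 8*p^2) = -j + 8*p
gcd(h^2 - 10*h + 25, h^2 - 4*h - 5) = h - 5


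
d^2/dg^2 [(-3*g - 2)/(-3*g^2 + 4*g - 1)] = 2*(3*(2 - 9*g)*(3*g^2 - 4*g + 1) + 4*(3*g - 2)^2*(3*g + 2))/(3*g^2 - 4*g + 1)^3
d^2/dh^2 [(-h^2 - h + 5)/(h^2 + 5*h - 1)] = 8*(h^3 + 3*h^2 + 18*h + 31)/(h^6 + 15*h^5 + 72*h^4 + 95*h^3 - 72*h^2 + 15*h - 1)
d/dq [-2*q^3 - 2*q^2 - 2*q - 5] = -6*q^2 - 4*q - 2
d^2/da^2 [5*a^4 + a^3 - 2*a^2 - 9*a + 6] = 60*a^2 + 6*a - 4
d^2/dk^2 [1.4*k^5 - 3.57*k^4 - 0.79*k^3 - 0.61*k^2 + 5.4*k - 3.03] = 28.0*k^3 - 42.84*k^2 - 4.74*k - 1.22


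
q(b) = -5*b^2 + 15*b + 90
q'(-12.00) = 135.00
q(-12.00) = -810.00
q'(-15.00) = 165.00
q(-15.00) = -1260.00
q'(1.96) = -4.60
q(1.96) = 100.19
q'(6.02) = -45.20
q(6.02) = -0.90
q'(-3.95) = 54.50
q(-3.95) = -47.26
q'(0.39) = 11.10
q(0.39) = 95.09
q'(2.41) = -9.10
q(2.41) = 97.11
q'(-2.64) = 41.40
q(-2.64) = 15.55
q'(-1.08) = 25.80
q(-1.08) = 67.97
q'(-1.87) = 33.70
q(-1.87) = 44.47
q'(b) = 15 - 10*b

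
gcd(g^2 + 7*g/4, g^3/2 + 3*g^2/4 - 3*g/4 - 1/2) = 1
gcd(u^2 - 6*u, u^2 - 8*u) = u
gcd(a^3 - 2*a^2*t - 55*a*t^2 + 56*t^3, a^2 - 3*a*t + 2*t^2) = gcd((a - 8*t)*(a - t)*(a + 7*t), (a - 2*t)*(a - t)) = -a + t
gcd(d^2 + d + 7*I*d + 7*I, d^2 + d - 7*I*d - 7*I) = d + 1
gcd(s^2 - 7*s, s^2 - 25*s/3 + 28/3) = s - 7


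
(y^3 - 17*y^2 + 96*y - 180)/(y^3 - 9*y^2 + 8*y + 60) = (y - 6)/(y + 2)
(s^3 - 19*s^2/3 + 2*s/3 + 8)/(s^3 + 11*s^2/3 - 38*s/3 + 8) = (s^2 - 5*s - 6)/(s^2 + 5*s - 6)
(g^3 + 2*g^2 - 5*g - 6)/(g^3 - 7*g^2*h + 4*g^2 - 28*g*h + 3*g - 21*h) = (g - 2)/(g - 7*h)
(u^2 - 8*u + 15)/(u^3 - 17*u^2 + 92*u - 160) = (u - 3)/(u^2 - 12*u + 32)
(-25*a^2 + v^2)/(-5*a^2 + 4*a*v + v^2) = (-5*a + v)/(-a + v)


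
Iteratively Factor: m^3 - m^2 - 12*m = (m - 4)*(m^2 + 3*m) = m*(m - 4)*(m + 3)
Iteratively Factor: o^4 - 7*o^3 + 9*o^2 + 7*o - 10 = (o + 1)*(o^3 - 8*o^2 + 17*o - 10) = (o - 5)*(o + 1)*(o^2 - 3*o + 2) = (o - 5)*(o - 1)*(o + 1)*(o - 2)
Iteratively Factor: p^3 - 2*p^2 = (p)*(p^2 - 2*p) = p^2*(p - 2)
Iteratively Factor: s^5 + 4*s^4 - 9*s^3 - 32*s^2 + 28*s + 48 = (s + 1)*(s^4 + 3*s^3 - 12*s^2 - 20*s + 48) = (s + 1)*(s + 4)*(s^3 - s^2 - 8*s + 12) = (s + 1)*(s + 3)*(s + 4)*(s^2 - 4*s + 4) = (s - 2)*(s + 1)*(s + 3)*(s + 4)*(s - 2)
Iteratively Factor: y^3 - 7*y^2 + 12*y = (y - 4)*(y^2 - 3*y) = (y - 4)*(y - 3)*(y)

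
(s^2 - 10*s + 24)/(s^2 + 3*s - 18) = (s^2 - 10*s + 24)/(s^2 + 3*s - 18)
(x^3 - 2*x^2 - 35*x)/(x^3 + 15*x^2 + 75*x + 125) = x*(x - 7)/(x^2 + 10*x + 25)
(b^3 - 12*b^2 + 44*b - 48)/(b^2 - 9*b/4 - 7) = 4*(b^2 - 8*b + 12)/(4*b + 7)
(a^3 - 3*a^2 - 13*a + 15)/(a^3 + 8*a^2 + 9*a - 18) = (a - 5)/(a + 6)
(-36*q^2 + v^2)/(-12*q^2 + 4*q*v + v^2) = (6*q - v)/(2*q - v)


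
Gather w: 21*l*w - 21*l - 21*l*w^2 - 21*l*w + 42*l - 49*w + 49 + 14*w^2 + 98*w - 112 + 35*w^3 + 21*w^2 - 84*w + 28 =21*l + 35*w^3 + w^2*(35 - 21*l) - 35*w - 35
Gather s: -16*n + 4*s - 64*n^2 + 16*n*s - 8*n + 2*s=-64*n^2 - 24*n + s*(16*n + 6)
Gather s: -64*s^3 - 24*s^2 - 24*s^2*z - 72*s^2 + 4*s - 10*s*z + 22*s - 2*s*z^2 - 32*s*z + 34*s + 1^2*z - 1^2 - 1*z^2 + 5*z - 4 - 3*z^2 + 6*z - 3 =-64*s^3 + s^2*(-24*z - 96) + s*(-2*z^2 - 42*z + 60) - 4*z^2 + 12*z - 8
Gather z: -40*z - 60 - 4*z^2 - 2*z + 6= -4*z^2 - 42*z - 54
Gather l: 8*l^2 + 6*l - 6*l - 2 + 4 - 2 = 8*l^2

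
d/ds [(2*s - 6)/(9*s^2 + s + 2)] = 2*(9*s^2 + s - (s - 3)*(18*s + 1) + 2)/(9*s^2 + s + 2)^2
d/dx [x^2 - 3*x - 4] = 2*x - 3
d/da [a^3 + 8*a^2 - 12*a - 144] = 3*a^2 + 16*a - 12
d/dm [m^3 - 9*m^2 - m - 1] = 3*m^2 - 18*m - 1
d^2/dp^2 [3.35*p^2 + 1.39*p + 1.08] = 6.70000000000000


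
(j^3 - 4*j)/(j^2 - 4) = j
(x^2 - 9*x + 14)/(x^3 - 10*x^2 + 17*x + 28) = (x - 2)/(x^2 - 3*x - 4)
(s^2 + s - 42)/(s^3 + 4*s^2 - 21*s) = (s - 6)/(s*(s - 3))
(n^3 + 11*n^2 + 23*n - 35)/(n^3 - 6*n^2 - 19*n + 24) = (n^2 + 12*n + 35)/(n^2 - 5*n - 24)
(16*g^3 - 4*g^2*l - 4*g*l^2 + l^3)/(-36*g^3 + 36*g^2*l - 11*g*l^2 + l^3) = (-8*g^2 - 2*g*l + l^2)/(18*g^2 - 9*g*l + l^2)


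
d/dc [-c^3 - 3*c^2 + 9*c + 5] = -3*c^2 - 6*c + 9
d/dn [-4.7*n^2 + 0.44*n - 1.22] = 0.44 - 9.4*n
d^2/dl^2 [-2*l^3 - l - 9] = -12*l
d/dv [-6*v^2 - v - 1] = -12*v - 1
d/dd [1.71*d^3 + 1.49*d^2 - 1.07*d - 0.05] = 5.13*d^2 + 2.98*d - 1.07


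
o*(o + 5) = o^2 + 5*o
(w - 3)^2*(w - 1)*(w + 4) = w^4 - 3*w^3 - 13*w^2 + 51*w - 36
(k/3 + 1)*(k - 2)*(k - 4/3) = k^3/3 - k^2/9 - 22*k/9 + 8/3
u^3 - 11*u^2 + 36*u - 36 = (u - 6)*(u - 3)*(u - 2)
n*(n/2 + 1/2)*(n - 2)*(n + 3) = n^4/2 + n^3 - 5*n^2/2 - 3*n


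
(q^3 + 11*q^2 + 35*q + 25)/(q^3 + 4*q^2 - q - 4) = (q^2 + 10*q + 25)/(q^2 + 3*q - 4)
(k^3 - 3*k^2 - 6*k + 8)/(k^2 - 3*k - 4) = (k^2 + k - 2)/(k + 1)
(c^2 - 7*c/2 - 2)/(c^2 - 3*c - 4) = (c + 1/2)/(c + 1)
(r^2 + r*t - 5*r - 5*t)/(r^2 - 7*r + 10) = (r + t)/(r - 2)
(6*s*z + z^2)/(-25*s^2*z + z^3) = (6*s + z)/(-25*s^2 + z^2)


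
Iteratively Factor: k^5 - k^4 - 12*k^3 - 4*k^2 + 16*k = (k - 1)*(k^4 - 12*k^2 - 16*k) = (k - 1)*(k + 2)*(k^3 - 2*k^2 - 8*k) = (k - 1)*(k + 2)^2*(k^2 - 4*k) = (k - 4)*(k - 1)*(k + 2)^2*(k)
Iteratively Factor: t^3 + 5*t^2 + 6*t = (t + 3)*(t^2 + 2*t) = (t + 2)*(t + 3)*(t)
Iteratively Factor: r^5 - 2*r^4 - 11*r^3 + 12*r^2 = (r - 1)*(r^4 - r^3 - 12*r^2) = (r - 1)*(r + 3)*(r^3 - 4*r^2) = (r - 4)*(r - 1)*(r + 3)*(r^2) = r*(r - 4)*(r - 1)*(r + 3)*(r)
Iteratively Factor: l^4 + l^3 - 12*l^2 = (l + 4)*(l^3 - 3*l^2) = l*(l + 4)*(l^2 - 3*l) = l*(l - 3)*(l + 4)*(l)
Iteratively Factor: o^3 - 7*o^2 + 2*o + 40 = (o - 4)*(o^2 - 3*o - 10) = (o - 4)*(o + 2)*(o - 5)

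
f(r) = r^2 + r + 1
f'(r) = 2*r + 1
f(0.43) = 1.61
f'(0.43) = 1.86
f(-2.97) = 6.85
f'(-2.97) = -4.94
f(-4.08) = 13.57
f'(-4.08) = -7.16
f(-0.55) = 0.75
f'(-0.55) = -0.10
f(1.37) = 4.25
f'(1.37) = 3.74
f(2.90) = 12.31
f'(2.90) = 6.80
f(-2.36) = 4.21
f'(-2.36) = -3.72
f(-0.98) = 0.98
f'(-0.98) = -0.96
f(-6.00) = 31.00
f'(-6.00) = -11.00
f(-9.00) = 73.00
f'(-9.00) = -17.00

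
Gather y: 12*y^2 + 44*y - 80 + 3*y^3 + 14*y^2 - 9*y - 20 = 3*y^3 + 26*y^2 + 35*y - 100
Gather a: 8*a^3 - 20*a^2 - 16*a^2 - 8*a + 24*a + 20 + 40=8*a^3 - 36*a^2 + 16*a + 60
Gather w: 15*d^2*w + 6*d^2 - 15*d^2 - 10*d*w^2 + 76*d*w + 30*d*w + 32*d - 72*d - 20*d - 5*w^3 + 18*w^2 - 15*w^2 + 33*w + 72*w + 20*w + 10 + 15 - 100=-9*d^2 - 60*d - 5*w^3 + w^2*(3 - 10*d) + w*(15*d^2 + 106*d + 125) - 75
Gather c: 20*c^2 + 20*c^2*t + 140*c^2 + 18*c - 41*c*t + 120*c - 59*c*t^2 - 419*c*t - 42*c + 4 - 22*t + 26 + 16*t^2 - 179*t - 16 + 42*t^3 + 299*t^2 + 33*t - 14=c^2*(20*t + 160) + c*(-59*t^2 - 460*t + 96) + 42*t^3 + 315*t^2 - 168*t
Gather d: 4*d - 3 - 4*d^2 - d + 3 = -4*d^2 + 3*d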